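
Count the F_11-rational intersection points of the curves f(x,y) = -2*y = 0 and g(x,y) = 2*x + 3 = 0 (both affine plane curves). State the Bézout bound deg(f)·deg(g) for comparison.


Common zeros: {(4, 0)}; count = 1; Bézout bound = 1.

deg(f) = 1, deg(g) = 1, so Bézout bound = 1.
Scan x ∈ F_11. For each x, list the y ∈ F_11 with f(x, y) ≡ 0 and those with g(x, y) ≡ 0 (mod 11); the common zeros in that column are the intersection.
  x = 0: f ≡ 0 at y ∈ {0}; g ≡ 0 at y ∈ ∅; common: ∅.
  x = 1: f ≡ 0 at y ∈ {0}; g ≡ 0 at y ∈ ∅; common: ∅.
  x = 2: f ≡ 0 at y ∈ {0}; g ≡ 0 at y ∈ ∅; common: ∅.
  x = 3: f ≡ 0 at y ∈ {0}; g ≡ 0 at y ∈ ∅; common: ∅.
  x = 4: f ≡ 0 at y ∈ {0}; g ≡ 0 at y ∈ {0, 1, 2, 3, 4, 5, 6, 7, 8, 9, 10}; common: {0}.
  x = 5: f ≡ 0 at y ∈ {0}; g ≡ 0 at y ∈ ∅; common: ∅.
  x = 6: f ≡ 0 at y ∈ {0}; g ≡ 0 at y ∈ ∅; common: ∅.
  x = 7: f ≡ 0 at y ∈ {0}; g ≡ 0 at y ∈ ∅; common: ∅.
  x = 8: f ≡ 0 at y ∈ {0}; g ≡ 0 at y ∈ ∅; common: ∅.
  x = 9: f ≡ 0 at y ∈ {0}; g ≡ 0 at y ∈ ∅; common: ∅.
  x = 10: f ≡ 0 at y ∈ {0}; g ≡ 0 at y ∈ ∅; common: ∅.
Collecting: common zeros = {(4, 0)}, so the count is 1.
Comparison with the Bézout bound: 1 ≤ 1 = deg(f)·deg(g), as expected for curves with no common component (the bound is attained).


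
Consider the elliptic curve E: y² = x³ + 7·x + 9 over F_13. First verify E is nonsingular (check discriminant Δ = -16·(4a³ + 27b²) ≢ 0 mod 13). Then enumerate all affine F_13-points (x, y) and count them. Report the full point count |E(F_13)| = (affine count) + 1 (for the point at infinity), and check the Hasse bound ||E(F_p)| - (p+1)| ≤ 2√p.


Affine points = {(0, 3), (0, 10), (1, 2), (1, 11), (4, 6), (4, 7), (5, 0), (10, 0), (11, 0), (12, 1), (12, 12)}; affine count = 11; |E(F_13)| = 12.

Discriminant check: Δ ∝ 4a³ + 27b² = 4·7³ + 27·9² = 4·343 + 27·81 ≡ 10 (mod 13). Nonzero ⇒ E is nonsingular.
For each x ∈ F_13, compute rhs = x³ + 7·x + 9 mod 13, then count y ∈ F_13 with y² ≡ rhs.
  x = 0: rhs = 9, matching y values: 3, 10 (2 points).
  x = 1: rhs = 4, matching y values: 2, 11 (2 points).
  x = 2: rhs = 5, matching y values: none (0 points).
  x = 3: rhs = 5, matching y values: none (0 points).
  x = 4: rhs = 10, matching y values: 6, 7 (2 points).
  x = 5: rhs = 0, matching y values: 0 (1 points).
  x = 6: rhs = 7, matching y values: none (0 points).
  x = 7: rhs = 11, matching y values: none (0 points).
  x = 8: rhs = 5, matching y values: none (0 points).
  x = 9: rhs = 8, matching y values: none (0 points).
  x = 10: rhs = 0, matching y values: 0 (1 points).
  x = 11: rhs = 0, matching y values: 0 (1 points).
  x = 12: rhs = 1, matching y values: 1, 12 (2 points).
Total affine count: 11.
Full point count |E(F_13)| = 11 + 1 = 12.
Hasse bound: |12 − (13+1)| = |-2| = 2 ≤ 2√13 ≈ 7.2111 ✓.


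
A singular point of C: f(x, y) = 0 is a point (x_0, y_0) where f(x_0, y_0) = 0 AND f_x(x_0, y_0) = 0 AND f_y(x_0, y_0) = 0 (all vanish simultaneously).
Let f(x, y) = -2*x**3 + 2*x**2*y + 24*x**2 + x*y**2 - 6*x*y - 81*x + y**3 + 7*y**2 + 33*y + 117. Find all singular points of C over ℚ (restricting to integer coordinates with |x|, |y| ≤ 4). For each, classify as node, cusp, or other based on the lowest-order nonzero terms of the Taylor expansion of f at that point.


Singular points: {(3, -3)}; classification: cusp.

Compute partial derivatives:
  f_x = -6*x**2 + 4*x*y + 48*x + y**2 - 6*y - 81.
  f_y = 2*x**2 + 2*x*y - 6*x + 3*y**2 + 14*y + 33.
Scan x_0 ∈ {−4, ..., 4}. For each x_0, f_y(x_0, y) is a polynomial in y; find its integer roots y ∈ {−4, ..., 4}, then test f_x and f at those candidates.
  x = -4: f_y(-4, y) = 3*y**2 + 6*y + 89; no integer root y with |y| ≤ 4.
  x = -3: f_y(-3, y) = 3*y**2 + 8*y + 69; no integer root y with |y| ≤ 4.
  x = -2: f_y(-2, y) = 3*y**2 + 10*y + 53; no integer root y with |y| ≤ 4.
  x = -1: f_y(-1, y) = 3*y**2 + 12*y + 41; no integer root y with |y| ≤ 4.
  x = 0: f_y(0, y) = 3*y**2 + 14*y + 33; no integer root y with |y| ≤ 4.
  x = 1: f_y(1, y) = 3*y**2 + 16*y + 29; no integer root y with |y| ≤ 4.
  x = 2: f_y(2, y) = 3*y**2 + 18*y + 29; no integer root y with |y| ≤ 4.
  x = 3: f_y(3, y) = 3*y**2 + 20*y + 33; vanishes at y ∈ {-3}. (3, -3): f_x = 0, f = 0 — SINGULAR.
  x = 4: f_y(4, y) = 3*y**2 + 22*y + 41; no integer root y with |y| ≤ 4.
Only singular point on the grid: (3, -3).
Classify: substitute x = 3 + u, y = -3 + v and expand: f = -2*u**3 + 2*u**2*v + u*v**2 + v**3 + v**2.
No constant or linear terms (consistent with a singular point). Quadratic part: v**2. Cubic part: -2*u**3 + 2*u**2*v + u*v**2 + v**3.
The quadratic part v**2 is a perfect square, so there is a single (double) tangent line v = 0, i.e. y = -3. Restricting the cubic part to that line (v = 0) leaves -2*u**3 ≠ 0, so f is not divisible by v and the branch is v² ≈ 2*u**3 to lowest order — this is a cusp.
Classification: cusp.


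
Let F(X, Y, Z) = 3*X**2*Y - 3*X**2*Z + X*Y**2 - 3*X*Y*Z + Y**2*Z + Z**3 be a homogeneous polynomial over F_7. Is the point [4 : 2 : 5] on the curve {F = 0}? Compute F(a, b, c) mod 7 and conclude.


F(4,2,5) ≡ 2 (mod 7); P is NOT on the curve.

Evaluate F(4, 2, 5) term-by-term (mod 7).
  3*X**2*Y ↦ 3·16·2·1 = 96
  -3*X**2*Z ↦ -3·16·1·5 = -240
  X*Y**2 ↦ 1·4·4·1 = 16
  -3*X*Y*Z ↦ -3·4·2·5 = -120
  Y**2*Z ↦ 1·1·4·5 = 20
  Z**3 ↦ 1·1·1·125 = 125
Sum: F(4, 2, 5) = (96) + (-240) + (16) + (-120) + (20) + (125) = -103.
Reducing mod 7: -103 ≡ 2 (mod 7).
Since F(a, b, c) ≡ 2 ≠ 0 (mod 7), P does NOT lie on the curve.


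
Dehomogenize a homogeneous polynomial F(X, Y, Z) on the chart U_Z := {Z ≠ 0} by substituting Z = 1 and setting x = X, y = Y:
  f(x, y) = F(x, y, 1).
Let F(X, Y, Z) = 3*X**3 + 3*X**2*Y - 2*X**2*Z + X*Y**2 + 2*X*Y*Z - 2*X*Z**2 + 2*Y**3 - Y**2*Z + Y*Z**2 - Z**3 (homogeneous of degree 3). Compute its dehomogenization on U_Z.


f(x, y) = 3*x**3 + 3*x**2*y - 2*x**2 + x*y**2 + 2*x*y - 2*x + 2*y**3 - y**2 + y - 1

On U_Z we set Z = 1. Each monomial c·X^i·Y^j·Z^k in F becomes c·x^i·y^j·1^k = c·x^i·y^j.
Substituting Z = 1: F(X, Y, 1) = 3*x**3 + 3*x**2*y - 2*x**2 + x*y**2 + 2*x*y - 2*x + 2*y**3 - y**2 + y - 1.
Note: deg(f) ≤ deg(F) = 3; strict inequality happens when F is divisible by Z (lost terms).


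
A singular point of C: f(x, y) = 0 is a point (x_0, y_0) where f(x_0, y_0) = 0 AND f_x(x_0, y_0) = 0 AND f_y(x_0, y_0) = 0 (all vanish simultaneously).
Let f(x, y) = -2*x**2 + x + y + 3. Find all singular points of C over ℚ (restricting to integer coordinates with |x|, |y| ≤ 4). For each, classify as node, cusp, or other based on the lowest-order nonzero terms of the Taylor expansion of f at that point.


No singular points in the scanned grid; C is smooth there.

Compute partial derivatives:
  f_x = 1 - 4*x.
  f_y = 1.
f_y = 1 is a nonzero constant, so f_y never vanishes: no point (x, y) can satisfy f = f_x = f_y = 0. In particular no (x, y) ∈ {−4, ..., 4}² is singular; the curve is smooth.


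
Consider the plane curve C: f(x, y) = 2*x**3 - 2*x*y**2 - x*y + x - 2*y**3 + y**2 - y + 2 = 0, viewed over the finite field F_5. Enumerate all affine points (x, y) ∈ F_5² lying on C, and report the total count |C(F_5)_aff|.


Affine F_5-points: {(0, 1), (1, 0), (1, 1), (2, 0), (2, 3), (3, 2), (3, 4), (4, 1), (4, 2)}; count = 9.

For each of the 25 pairs (x, y) ∈ F_5², evaluate f(x, y) mod 5. Record the zeros.
  x = 0: [0↦2, 1↦0, 2↦3, 3↦4, 4↦1]  zeros at y ∈ {1}
  x = 1: [0↦0, 1↦0, 2↦1, 3↦1, 4↦3]  zeros at y ∈ {0, 1}
  x = 2: [0↦0, 1↦2, 2↦1, 3↦0, 4↦2]  zeros at y ∈ {0, 3}
  x = 3: [0↦4, 1↦3, 2↦0, 3↦3, 4↦0]  zeros at y ∈ {2, 4}
  x = 4: [0↦4, 1↦0, 2↦0, 3↦2, 4↦4]  zeros at y ∈ {1, 2}
Collecting zeros: affine points = {(0, 1), (1, 0), (1, 1), (2, 0), (2, 3), (3, 2), (3, 4), (4, 1), (4, 2)}.
Total count |C(F_5)_aff| = 9.


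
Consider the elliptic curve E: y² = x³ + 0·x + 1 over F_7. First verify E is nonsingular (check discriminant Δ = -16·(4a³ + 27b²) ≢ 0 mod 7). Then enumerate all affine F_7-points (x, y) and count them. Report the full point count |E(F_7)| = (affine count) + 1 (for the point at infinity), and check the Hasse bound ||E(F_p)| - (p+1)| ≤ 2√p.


Affine points = {(0, 1), (0, 6), (1, 3), (1, 4), (2, 3), (2, 4), (3, 0), (4, 3), (4, 4), (5, 0), (6, 0)}; affine count = 11; |E(F_7)| = 12.

Discriminant check: Δ ∝ 4a³ + 27b² = 4·0³ + 27·1² = 4·0 + 27·1 ≡ 6 (mod 7). Nonzero ⇒ E is nonsingular.
For each x ∈ F_7, compute rhs = x³ + 0·x + 1 mod 7, then count y ∈ F_7 with y² ≡ rhs.
  x = 0: rhs = 1, matching y values: 1, 6 (2 points).
  x = 1: rhs = 2, matching y values: 3, 4 (2 points).
  x = 2: rhs = 2, matching y values: 3, 4 (2 points).
  x = 3: rhs = 0, matching y values: 0 (1 points).
  x = 4: rhs = 2, matching y values: 3, 4 (2 points).
  x = 5: rhs = 0, matching y values: 0 (1 points).
  x = 6: rhs = 0, matching y values: 0 (1 points).
Total affine count: 11.
Full point count |E(F_7)| = 11 + 1 = 12.
Hasse bound: |12 − (7+1)| = |4| = 4 ≤ 2√7 ≈ 5.2915 ✓.


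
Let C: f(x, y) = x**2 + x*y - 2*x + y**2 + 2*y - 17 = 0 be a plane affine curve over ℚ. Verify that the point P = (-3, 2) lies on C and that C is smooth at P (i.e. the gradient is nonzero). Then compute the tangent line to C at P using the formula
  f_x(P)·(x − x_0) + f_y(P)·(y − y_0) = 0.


Tangent line at P: -6*x + 3*y - 24 = 0.

Step 1: f(-3, 2) = 0, so P lies on C.
Step 2: partial derivatives
  f_x(x, y) = 2*x + y - 2, f_y(x, y) = x + 2*y + 2.
  f_x(P) = -6, f_y(P) = 3 (gradient nonzero, so P is smooth).
Step 3: tangent line at P: -6·(x − -3) + 3·(y − 2) = 0.
Expanding: -6*x + 3*y - 24 = 0.


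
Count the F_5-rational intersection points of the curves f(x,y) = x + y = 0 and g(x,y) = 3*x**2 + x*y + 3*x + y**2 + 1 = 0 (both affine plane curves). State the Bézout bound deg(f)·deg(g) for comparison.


Common zeros: ∅; count = 0; Bézout bound = 2.

deg(f) = 1, deg(g) = 2, so Bézout bound = 2.
Scan x ∈ F_5. For each x, list the y ∈ F_5 with f(x, y) ≡ 0 and those with g(x, y) ≡ 0 (mod 5); the common zeros in that column are the intersection.
  x = 0: f ≡ 0 at y ∈ {0}; g ≡ 0 at y ∈ {2, 3}; common: ∅.
  x = 1: f ≡ 0 at y ∈ {4}; g ≡ 0 at y ∈ ∅; common: ∅.
  x = 2: f ≡ 0 at y ∈ {3}; g ≡ 0 at y ∈ ∅; common: ∅.
  x = 3: f ≡ 0 at y ∈ {2}; g ≡ 0 at y ∈ {3, 4}; common: ∅.
  x = 4: f ≡ 0 at y ∈ {1}; g ≡ 0 at y ∈ ∅; common: ∅.
Collecting: common zeros = ∅, so the count is 0.
Comparison with the Bézout bound: 0 ≤ 2 = deg(f)·deg(g), as expected for curves with no common component (the affine F_5-count falls short of the bound because intersections may lie at infinity, over extension fields, or carry multiplicity).


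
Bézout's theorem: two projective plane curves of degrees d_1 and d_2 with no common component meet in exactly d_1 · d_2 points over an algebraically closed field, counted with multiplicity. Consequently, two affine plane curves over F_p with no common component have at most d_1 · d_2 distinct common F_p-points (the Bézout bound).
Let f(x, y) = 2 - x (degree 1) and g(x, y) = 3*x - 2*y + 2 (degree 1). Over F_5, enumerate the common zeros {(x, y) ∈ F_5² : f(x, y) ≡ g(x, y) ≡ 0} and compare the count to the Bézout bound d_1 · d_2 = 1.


Common zeros: {(2, 4)}; count = 1; Bézout bound = 1.

deg(f) = 1, deg(g) = 1, so Bézout bound = 1.
Scan x ∈ F_5. For each x, list the y ∈ F_5 with f(x, y) ≡ 0 and those with g(x, y) ≡ 0 (mod 5); the common zeros in that column are the intersection.
  x = 0: f ≡ 0 at y ∈ ∅; g ≡ 0 at y ∈ {1}; common: ∅.
  x = 1: f ≡ 0 at y ∈ ∅; g ≡ 0 at y ∈ {0}; common: ∅.
  x = 2: f ≡ 0 at y ∈ {0, 1, 2, 3, 4}; g ≡ 0 at y ∈ {4}; common: {4}.
  x = 3: f ≡ 0 at y ∈ ∅; g ≡ 0 at y ∈ {3}; common: ∅.
  x = 4: f ≡ 0 at y ∈ ∅; g ≡ 0 at y ∈ {2}; common: ∅.
Collecting: common zeros = {(2, 4)}, so the count is 1.
Comparison with the Bézout bound: 1 ≤ 1 = deg(f)·deg(g), as expected for curves with no common component (the bound is attained).


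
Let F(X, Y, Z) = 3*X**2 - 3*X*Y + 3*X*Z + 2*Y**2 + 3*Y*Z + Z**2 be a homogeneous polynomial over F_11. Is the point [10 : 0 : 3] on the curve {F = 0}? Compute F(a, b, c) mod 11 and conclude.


F(10,0,3) ≡ 3 (mod 11); P is NOT on the curve.

Evaluate F(10, 0, 3) term-by-term (mod 11).
  3*X**2 ↦ 3·100·1·1 = 300
  -3*X*Y ↦ -3·10·0·1 = 0
  3*X*Z ↦ 3·10·1·3 = 90
  2*Y**2 ↦ 2·1·0·1 = 0
  3*Y*Z ↦ 3·1·0·3 = 0
  Z**2 ↦ 1·1·1·9 = 9
Sum: F(10, 0, 3) = (300) + (0) + (90) + (0) + (0) + (9) = 399.
Reducing mod 11: 399 ≡ 3 (mod 11).
Since F(a, b, c) ≡ 3 ≠ 0 (mod 11), P does NOT lie on the curve.


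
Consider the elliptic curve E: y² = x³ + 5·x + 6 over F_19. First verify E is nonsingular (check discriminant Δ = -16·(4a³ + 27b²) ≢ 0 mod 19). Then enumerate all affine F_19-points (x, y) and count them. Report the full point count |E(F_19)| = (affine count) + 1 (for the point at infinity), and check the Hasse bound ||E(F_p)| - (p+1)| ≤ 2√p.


Affine points = {(0, 5), (0, 14), (2, 9), (2, 10), (5, 2), (5, 17), (6, 9), (6, 10), (7, 2), (7, 17), (8, 8), (8, 11), (9, 1), (9, 18), (10, 7), (10, 12), (11, 9), (11, 10), (13, 8), (13, 11), (15, 6), (15, 13), (17, 8), (17, 11), (18, 0)}; affine count = 25; |E(F_19)| = 26.

Discriminant check: Δ ∝ 4a³ + 27b² = 4·5³ + 27·6² = 4·125 + 27·36 ≡ 9 (mod 19). Nonzero ⇒ E is nonsingular.
For each x ∈ F_19, compute rhs = x³ + 5·x + 6 mod 19, then count y ∈ F_19 with y² ≡ rhs.
  x = 0: rhs = 6, matching y values: 5, 14 (2 points).
  x = 1: rhs = 12, matching y values: none (0 points).
  x = 2: rhs = 5, matching y values: 9, 10 (2 points).
  x = 3: rhs = 10, matching y values: none (0 points).
  x = 4: rhs = 14, matching y values: none (0 points).
  x = 5: rhs = 4, matching y values: 2, 17 (2 points).
  x = 6: rhs = 5, matching y values: 9, 10 (2 points).
  x = 7: rhs = 4, matching y values: 2, 17 (2 points).
  x = 8: rhs = 7, matching y values: 8, 11 (2 points).
  x = 9: rhs = 1, matching y values: 1, 18 (2 points).
  x = 10: rhs = 11, matching y values: 7, 12 (2 points).
  x = 11: rhs = 5, matching y values: 9, 10 (2 points).
  x = 12: rhs = 8, matching y values: none (0 points).
  x = 13: rhs = 7, matching y values: 8, 11 (2 points).
  x = 14: rhs = 8, matching y values: none (0 points).
  x = 15: rhs = 17, matching y values: 6, 13 (2 points).
  x = 16: rhs = 2, matching y values: none (0 points).
  x = 17: rhs = 7, matching y values: 8, 11 (2 points).
  x = 18: rhs = 0, matching y values: 0 (1 points).
Total affine count: 25.
Full point count |E(F_19)| = 25 + 1 = 26.
Hasse bound: |26 − (19+1)| = |6| = 6 ≤ 2√19 ≈ 8.7178 ✓.


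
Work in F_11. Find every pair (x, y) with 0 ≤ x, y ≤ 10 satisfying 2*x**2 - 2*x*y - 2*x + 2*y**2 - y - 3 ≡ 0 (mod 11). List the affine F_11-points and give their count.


Affine F_11-points: {(0, 7), (0, 10), (1, 9), (4, 2), (4, 8), (5, 3), (5, 8), (8, 7), (9, 6), (9, 9), (10, 2), (10, 3)}; count = 12.

For each of the 121 pairs (x, y) ∈ F_11², evaluate f(x, y) mod 11. Record the zeros.
  x = 0: [0↦8, 1↦9, 2↦3, 3↦1, 4↦3, 5↦9, 6↦8, 7↦0, 8↦7, 9↦7, 10↦0]  zeros at y ∈ {7, 10}
  x = 1: [0↦8, 1↦7, 2↦10, 3↦6, 4↦6, 5↦10, 6↦7, 7↦8, 8↦2, 9↦0, 10↦2]  zeros at y ∈ {9}
  x = 2: [0↦1, 1↦9, 2↦10, 3↦4, 4↦2, 5↦4, 6↦10, 7↦9, 8↦1, 9↦8, 10↦8]  zeros at y ∈ ∅
  x = 3: [0↦9, 1↦4, 2↦3, 3↦6, 4↦2, 5↦2, 6↦6, 7↦3, 8↦4, 9↦9, 10↦7]  zeros at y ∈ ∅
  x = 4: [0↦10, 1↦3, 2↦0, 3↦1, 4↦6, 5↦4, 6↦6, 7↦1, 8↦0, 9↦3, 10↦10]  zeros at y ∈ {2, 8}
  x = 5: [0↦4, 1↦6, 2↦1, 3↦0, 4↦3, 5↦10, 6↦10, 7↦3, 8↦0, 9↦1, 10↦6]  zeros at y ∈ {3, 8}
  x = 6: [0↦2, 1↦2, 2↦6, 3↦3, 4↦4, 5↦9, 6↦7, 7↦9, 8↦4, 9↦3, 10↦6]  zeros at y ∈ ∅
  x = 7: [0↦4, 1↦2, 2↦4, 3↦10, 4↦9, 5↦1, 6↦8, 7↦8, 8↦1, 9↦9, 10↦10]  zeros at y ∈ ∅
  x = 8: [0↦10, 1↦6, 2↦6, 3↦10, 4↦7, 5↦8, 6↦2, 7↦0, 8↦2, 9↦8, 10↦7]  zeros at y ∈ {7}
  x = 9: [0↦9, 1↦3, 2↦1, 3↦3, 4↦9, 5↦8, 6↦0, 7↦7, 8↦7, 9↦0, 10↦8]  zeros at y ∈ {6, 9}
  x = 10: [0↦1, 1↦4, 2↦0, 3↦0, 4↦4, 5↦1, 6↦2, 7↦7, 8↦5, 9↦7, 10↦2]  zeros at y ∈ {2, 3}
Collecting zeros: affine points = {(0, 7), (0, 10), (1, 9), (4, 2), (4, 8), (5, 3), (5, 8), (8, 7), (9, 6), (9, 9), (10, 2), (10, 3)}.
Total count |C(F_11)_aff| = 12.


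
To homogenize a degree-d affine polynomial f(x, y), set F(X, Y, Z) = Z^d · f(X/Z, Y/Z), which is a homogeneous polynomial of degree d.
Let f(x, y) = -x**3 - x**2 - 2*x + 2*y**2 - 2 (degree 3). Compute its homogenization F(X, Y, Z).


F(X, Y, Z) = -X**3 - X**2*Z - 2*X*Z**2 + 2*Y**2*Z - 2*Z**3

deg(f) = 3.
Substitute x = X/Z, y = Y/Z into f, then multiply by Z^3.
  monomial -1·x^3·y^0 ↦ -1·X^3·Y^0·Z^0.
  monomial -1·x^2·y^0 ↦ -1·X^2·Y^0·Z^1.
  monomial -2·x^1·y^0 ↦ -2·X^1·Y^0·Z^2.
  monomial 2·x^0·y^2 ↦ 2·X^0·Y^2·Z^1.
  monomial -2·x^0·y^0 ↦ -2·X^0·Y^0·Z^3.
Collecting: F(X, Y, Z) = -X**3 - X**2*Z - 2*X*Z**2 + 2*Y**2*Z - 2*Z**3.


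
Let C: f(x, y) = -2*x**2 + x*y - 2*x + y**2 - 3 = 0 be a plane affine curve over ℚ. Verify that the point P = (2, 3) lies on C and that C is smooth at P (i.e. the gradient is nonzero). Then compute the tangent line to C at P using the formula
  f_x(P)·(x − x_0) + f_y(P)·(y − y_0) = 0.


Tangent line at P: -7*x + 8*y - 10 = 0.

Step 1: f(2, 3) = 0, so P lies on C.
Step 2: partial derivatives
  f_x(x, y) = -4*x + y - 2, f_y(x, y) = x + 2*y.
  f_x(P) = -7, f_y(P) = 8 (gradient nonzero, so P is smooth).
Step 3: tangent line at P: -7·(x − 2) + 8·(y − 3) = 0.
Expanding: -7*x + 8*y - 10 = 0.


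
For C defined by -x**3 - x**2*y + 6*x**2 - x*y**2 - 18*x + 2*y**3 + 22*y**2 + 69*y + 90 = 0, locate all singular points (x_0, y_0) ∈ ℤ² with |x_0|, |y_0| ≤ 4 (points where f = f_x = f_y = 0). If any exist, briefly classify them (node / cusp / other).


Singular points: {(3, -3)}; classification: cusp.

Compute partial derivatives:
  f_x = -3*x**2 - 2*x*y + 12*x - y**2 - 18.
  f_y = -x**2 - 2*x*y + 6*y**2 + 44*y + 69.
Scan x_0 ∈ {−4, ..., 4}. For each x_0, f_y(x_0, y) is a polynomial in y; find its integer roots y ∈ {−4, ..., 4}, then test f_x and f at those candidates.
  x = -4: f_y(-4, y) = 6*y**2 + 52*y + 53; no integer root y with |y| ≤ 4.
  x = -3: f_y(-3, y) = 6*y**2 + 50*y + 60; no integer root y with |y| ≤ 4.
  x = -2: f_y(-2, y) = 6*y**2 + 48*y + 65; no integer root y with |y| ≤ 4.
  x = -1: f_y(-1, y) = 6*y**2 + 46*y + 68; vanishes at y ∈ {-2}. (-1, -2): f_x = -41 ≠ 0.
  x = 0: f_y(0, y) = 6*y**2 + 44*y + 69; no integer root y with |y| ≤ 4.
  x = 1: f_y(1, y) = 6*y**2 + 42*y + 68; no integer root y with |y| ≤ 4.
  x = 2: f_y(2, y) = 6*y**2 + 40*y + 65; no integer root y with |y| ≤ 4.
  x = 3: f_y(3, y) = 6*y**2 + 38*y + 60; vanishes at y ∈ {-3}. (3, -3): f_x = 0, f = 0 — SINGULAR.
  x = 4: f_y(4, y) = 6*y**2 + 36*y + 53; no integer root y with |y| ≤ 4.
Only singular point on the grid: (3, -3).
Classify: substitute x = 3 + u, y = -3 + v and expand: f = -u**3 - u**2*v - u*v**2 + 2*v**3 + v**2.
No constant or linear terms (consistent with a singular point). Quadratic part: v**2. Cubic part: -u**3 - u**2*v - u*v**2 + 2*v**3.
The quadratic part v**2 is a perfect square, so there is a single (double) tangent line v = 0, i.e. y = -3. Restricting the cubic part to that line (v = 0) leaves -u**3 ≠ 0, so f is not divisible by v and the branch is v² ≈ u**3 to lowest order — this is a cusp.
Classification: cusp.


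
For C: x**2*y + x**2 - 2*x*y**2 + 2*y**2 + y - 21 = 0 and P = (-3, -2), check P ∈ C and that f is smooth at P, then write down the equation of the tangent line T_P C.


Tangent line at P: -2*x - 22*y - 50 = 0.

Step 1: f(-3, -2) = 0, so P lies on C.
Step 2: partial derivatives
  f_x(x, y) = 2*x*y + 2*x - 2*y**2, f_y(x, y) = x**2 - 4*x*y + 4*y + 1.
  f_x(P) = -2, f_y(P) = -22 (gradient nonzero, so P is smooth).
Step 3: tangent line at P: -2·(x − -3) + -22·(y − -2) = 0.
Expanding: -2*x - 22*y - 50 = 0.


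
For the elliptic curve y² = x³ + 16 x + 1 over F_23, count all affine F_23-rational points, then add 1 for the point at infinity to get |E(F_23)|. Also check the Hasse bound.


Affine points = {(0, 1), (0, 22), (1, 8), (1, 15), (2, 8), (2, 15), (9, 0), (11, 6), (11, 17), (12, 9), (12, 14), (14, 5), (14, 18), (16, 11), (16, 12), (18, 7), (18, 16), (20, 8), (20, 15)}; affine count = 19; |E(F_23)| = 20.

Discriminant check: Δ ∝ 4a³ + 27b² = 4·16³ + 27·1² = 4·4096 + 27·1 ≡ 12 (mod 23). Nonzero ⇒ E is nonsingular.
For each x ∈ F_23, compute rhs = x³ + 16·x + 1 mod 23, then count y ∈ F_23 with y² ≡ rhs.
  x = 0: rhs = 1, matching y values: 1, 22 (2 points).
  x = 1: rhs = 18, matching y values: 8, 15 (2 points).
  x = 2: rhs = 18, matching y values: 8, 15 (2 points).
  x = 3: rhs = 7, matching y values: none (0 points).
  x = 4: rhs = 14, matching y values: none (0 points).
  x = 5: rhs = 22, matching y values: none (0 points).
  x = 6: rhs = 14, matching y values: none (0 points).
  x = 7: rhs = 19, matching y values: none (0 points).
  x = 8: rhs = 20, matching y values: none (0 points).
  x = 9: rhs = 0, matching y values: 0 (1 points).
  x = 10: rhs = 11, matching y values: none (0 points).
  x = 11: rhs = 13, matching y values: 6, 17 (2 points).
  x = 12: rhs = 12, matching y values: 9, 14 (2 points).
  x = 13: rhs = 14, matching y values: none (0 points).
  x = 14: rhs = 2, matching y values: 5, 18 (2 points).
  x = 15: rhs = 5, matching y values: none (0 points).
  x = 16: rhs = 6, matching y values: 11, 12 (2 points).
  x = 17: rhs = 11, matching y values: none (0 points).
  x = 18: rhs = 3, matching y values: 7, 16 (2 points).
  x = 19: rhs = 11, matching y values: none (0 points).
  x = 20: rhs = 18, matching y values: 8, 15 (2 points).
  x = 21: rhs = 7, matching y values: none (0 points).
  x = 22: rhs = 7, matching y values: none (0 points).
Total affine count: 19.
Full point count |E(F_23)| = 19 + 1 = 20.
Hasse bound: |20 − (23+1)| = |-4| = 4 ≤ 2√23 ≈ 9.5917 ✓.


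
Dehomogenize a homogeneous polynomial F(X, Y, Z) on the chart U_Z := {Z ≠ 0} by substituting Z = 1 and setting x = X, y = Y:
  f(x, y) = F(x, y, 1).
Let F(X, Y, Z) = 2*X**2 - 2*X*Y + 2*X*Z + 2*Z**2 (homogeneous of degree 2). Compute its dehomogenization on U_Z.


f(x, y) = 2*x**2 - 2*x*y + 2*x + 2

On U_Z we set Z = 1. Each monomial c·X^i·Y^j·Z^k in F becomes c·x^i·y^j·1^k = c·x^i·y^j.
Substituting Z = 1: F(X, Y, 1) = 2*x**2 - 2*x*y + 2*x + 2.
Note: deg(f) ≤ deg(F) = 2; strict inequality happens when F is divisible by Z (lost terms).


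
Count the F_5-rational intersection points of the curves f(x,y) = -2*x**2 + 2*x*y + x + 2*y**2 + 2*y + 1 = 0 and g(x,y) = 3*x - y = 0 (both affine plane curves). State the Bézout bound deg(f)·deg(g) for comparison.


Common zeros: {(1, 3), (3, 4)}; count = 2; Bézout bound = 2.

deg(f) = 2, deg(g) = 1, so Bézout bound = 2.
Scan x ∈ F_5. For each x, list the y ∈ F_5 with f(x, y) ≡ 0 and those with g(x, y) ≡ 0 (mod 5); the common zeros in that column are the intersection.
  x = 0: f ≡ 0 at y ∈ {1, 3}; g ≡ 0 at y ∈ {0}; common: ∅.
  x = 1: f ≡ 0 at y ∈ {0, 3}; g ≡ 0 at y ∈ {3}; common: {3}.
  x = 2: f ≡ 0 at y ∈ {0, 2}; g ≡ 0 at y ∈ {1}; common: ∅.
  x = 3: f ≡ 0 at y ∈ {2, 4}; g ≡ 0 at y ∈ {4}; common: {4}.
  x = 4: f ≡ 0 at y ∈ {1, 4}; g ≡ 0 at y ∈ {2}; common: ∅.
Collecting: common zeros = {(1, 3), (3, 4)}, so the count is 2.
Comparison with the Bézout bound: 2 ≤ 2 = deg(f)·deg(g), as expected for curves with no common component (the bound is attained).


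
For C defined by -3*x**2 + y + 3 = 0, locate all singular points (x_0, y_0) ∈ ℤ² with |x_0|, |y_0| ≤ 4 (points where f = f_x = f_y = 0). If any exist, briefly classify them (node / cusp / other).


No singular points in the scanned grid; C is smooth there.

Compute partial derivatives:
  f_x = -6*x.
  f_y = 1.
f_y = 1 is a nonzero constant, so f_y never vanishes: no point (x, y) can satisfy f = f_x = f_y = 0. In particular no (x, y) ∈ {−4, ..., 4}² is singular; the curve is smooth.


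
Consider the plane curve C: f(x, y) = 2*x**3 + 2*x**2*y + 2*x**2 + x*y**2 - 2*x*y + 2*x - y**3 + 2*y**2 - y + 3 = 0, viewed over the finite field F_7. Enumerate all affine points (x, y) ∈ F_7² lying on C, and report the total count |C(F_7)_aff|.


Affine F_7-points: {(0, 5), (0, 6), (1, 6), (2, 3), (2, 5), (6, 4), (6, 5), (6, 6)}; count = 8.

For each of the 49 pairs (x, y) ∈ F_7², evaluate f(x, y) mod 7. Record the zeros.
  x = 0: [0↦3, 1↦3, 2↦1, 3↦5, 4↦2, 5↦0, 6↦0]  zeros at y ∈ {5, 6}
  x = 1: [0↦2, 1↦3, 2↦4, 3↦6, 4↦3, 5↦3, 6↦0]  zeros at y ∈ {6}
  x = 2: [0↦3, 1↦2, 2↦3, 3↦0, 4↦1, 5↦0, 6↦5]  zeros at y ∈ {3, 5}
  x = 3: [0↦4, 1↦5, 2↦3, 3↦6, 4↦1, 5↦3, 6↦6]  zeros at y ∈ ∅
  x = 4: [0↦3, 1↦3, 2↦2, 3↦1, 4↦1, 5↦3, 6↦1]  zeros at y ∈ ∅
  x = 5: [0↦5, 1↦1, 2↦5, 3↦4, 4↦6, 5↦5, 6↦2]  zeros at y ∈ ∅
  x = 6: [0↦1, 1↦4, 2↦3, 3↦6, 4↦0, 5↦0, 6↦0]  zeros at y ∈ {4, 5, 6}
Collecting zeros: affine points = {(0, 5), (0, 6), (1, 6), (2, 3), (2, 5), (6, 4), (6, 5), (6, 6)}.
Total count |C(F_7)_aff| = 8.


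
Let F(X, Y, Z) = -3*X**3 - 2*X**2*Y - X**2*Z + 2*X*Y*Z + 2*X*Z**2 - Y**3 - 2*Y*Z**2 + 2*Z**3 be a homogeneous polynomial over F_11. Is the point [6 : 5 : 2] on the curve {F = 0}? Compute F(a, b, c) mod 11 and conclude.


F(6,5,2) ≡ 6 (mod 11); P is NOT on the curve.

Evaluate F(6, 5, 2) term-by-term (mod 11).
  -3*X**3 ↦ -3·216·1·1 = -648
  -2*X**2*Y ↦ -2·36·5·1 = -360
  -X**2*Z ↦ -1·36·1·2 = -72
  2*X*Y*Z ↦ 2·6·5·2 = 120
  2*X*Z**2 ↦ 2·6·1·4 = 48
  -Y**3 ↦ -1·1·125·1 = -125
  -2*Y*Z**2 ↦ -2·1·5·4 = -40
  2*Z**3 ↦ 2·1·1·8 = 16
Sum: F(6, 5, 2) = (-648) + (-360) + (-72) + (120) + (48) + (-125) + (-40) + (16) = -1061.
Reducing mod 11: -1061 ≡ 6 (mod 11).
Since F(a, b, c) ≡ 6 ≠ 0 (mod 11), P does NOT lie on the curve.


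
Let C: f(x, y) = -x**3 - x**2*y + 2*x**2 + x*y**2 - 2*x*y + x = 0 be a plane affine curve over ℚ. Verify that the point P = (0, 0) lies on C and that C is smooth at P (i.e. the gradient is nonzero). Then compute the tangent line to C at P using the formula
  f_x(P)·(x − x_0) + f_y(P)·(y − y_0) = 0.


Tangent line at P: x = 0.

Step 1: f(0, 0) = 0, so P lies on C.
Step 2: partial derivatives
  f_x(x, y) = -3*x**2 - 2*x*y + 4*x + y**2 - 2*y + 1, f_y(x, y) = -x**2 + 2*x*y - 2*x.
  f_x(P) = 1, f_y(P) = 0 (gradient nonzero, so P is smooth).
Step 3: tangent line at P: 1·(x − 0) + 0·(y − 0) = 0.
Expanding: x = 0.


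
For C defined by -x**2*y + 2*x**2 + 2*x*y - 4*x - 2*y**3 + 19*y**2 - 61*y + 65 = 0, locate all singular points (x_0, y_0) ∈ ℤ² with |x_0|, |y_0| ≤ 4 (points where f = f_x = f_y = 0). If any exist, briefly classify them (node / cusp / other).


Singular points: {(1, 3)}; classification: node.

Compute partial derivatives:
  f_x = -2*x*y + 4*x + 2*y - 4.
  f_y = -x**2 + 2*x - 6*y**2 + 38*y - 61.
Scan x_0 ∈ {−4, ..., 4}. For each x_0, f_y(x_0, y) is a polynomial in y; find its integer roots y ∈ {−4, ..., 4}, then test f_x and f at those candidates.
  x = -4: f_y(-4, y) = -6*y**2 + 38*y - 85; no integer root y with |y| ≤ 4.
  x = -3: f_y(-3, y) = -6*y**2 + 38*y - 76; no integer root y with |y| ≤ 4.
  x = -2: f_y(-2, y) = -6*y**2 + 38*y - 69; no integer root y with |y| ≤ 4.
  x = -1: f_y(-1, y) = -6*y**2 + 38*y - 64; no integer root y with |y| ≤ 4.
  x = 0: f_y(0, y) = -6*y**2 + 38*y - 61; no integer root y with |y| ≤ 4.
  x = 1: f_y(1, y) = -6*y**2 + 38*y - 60; vanishes at y ∈ {3}. (1, 3): f_x = 0, f = 0 — SINGULAR.
  x = 2: f_y(2, y) = -6*y**2 + 38*y - 61; no integer root y with |y| ≤ 4.
  x = 3: f_y(3, y) = -6*y**2 + 38*y - 64; no integer root y with |y| ≤ 4.
  x = 4: f_y(4, y) = -6*y**2 + 38*y - 69; no integer root y with |y| ≤ 4.
Only singular point on the grid: (1, 3).
Classify: substitute x = 1 + u, y = 3 + v and expand: f = -u**2*v - u**2 - 2*v**3 + v**2.
No constant or linear terms (consistent with a singular point). Quadratic part: -u**2 + v**2. Cubic part: -u**2*v - 2*v**3.
The quadratic part v**2 - u**2 = (v − u)(v + u) splits into two distinct linear factors, so there are two distinct tangent lines y − 3 = ±(x − 1) — this is a node (ordinary double point).
Classification: node.


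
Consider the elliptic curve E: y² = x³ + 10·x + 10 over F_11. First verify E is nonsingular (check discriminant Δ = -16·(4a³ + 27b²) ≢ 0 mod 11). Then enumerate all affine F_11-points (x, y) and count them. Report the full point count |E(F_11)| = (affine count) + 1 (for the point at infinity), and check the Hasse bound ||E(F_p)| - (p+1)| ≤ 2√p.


Affine points = {(2, 4), (2, 7), (3, 1), (3, 10), (4, 2), (4, 9), (5, 3), (5, 8), (6, 0), (7, 4), (7, 7), (9, 2), (9, 9)}; affine count = 13; |E(F_11)| = 14.

Discriminant check: Δ ∝ 4a³ + 27b² = 4·10³ + 27·10² = 4·1000 + 27·100 ≡ 1 (mod 11). Nonzero ⇒ E is nonsingular.
For each x ∈ F_11, compute rhs = x³ + 10·x + 10 mod 11, then count y ∈ F_11 with y² ≡ rhs.
  x = 0: rhs = 10, matching y values: none (0 points).
  x = 1: rhs = 10, matching y values: none (0 points).
  x = 2: rhs = 5, matching y values: 4, 7 (2 points).
  x = 3: rhs = 1, matching y values: 1, 10 (2 points).
  x = 4: rhs = 4, matching y values: 2, 9 (2 points).
  x = 5: rhs = 9, matching y values: 3, 8 (2 points).
  x = 6: rhs = 0, matching y values: 0 (1 points).
  x = 7: rhs = 5, matching y values: 4, 7 (2 points).
  x = 8: rhs = 8, matching y values: none (0 points).
  x = 9: rhs = 4, matching y values: 2, 9 (2 points).
  x = 10: rhs = 10, matching y values: none (0 points).
Total affine count: 13.
Full point count |E(F_11)| = 13 + 1 = 14.
Hasse bound: |14 − (11+1)| = |2| = 2 ≤ 2√11 ≈ 6.6332 ✓.


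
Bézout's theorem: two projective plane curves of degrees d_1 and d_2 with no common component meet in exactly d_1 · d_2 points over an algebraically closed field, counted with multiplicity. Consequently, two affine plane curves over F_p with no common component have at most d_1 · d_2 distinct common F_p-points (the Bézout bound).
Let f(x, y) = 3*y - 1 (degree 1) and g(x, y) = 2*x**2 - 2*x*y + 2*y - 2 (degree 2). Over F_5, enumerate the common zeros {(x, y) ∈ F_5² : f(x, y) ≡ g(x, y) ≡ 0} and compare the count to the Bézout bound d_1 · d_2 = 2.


Common zeros: {(1, 2)}; count = 1; Bézout bound = 2.

deg(f) = 1, deg(g) = 2, so Bézout bound = 2.
Scan x ∈ F_5. For each x, list the y ∈ F_5 with f(x, y) ≡ 0 and those with g(x, y) ≡ 0 (mod 5); the common zeros in that column are the intersection.
  x = 0: f ≡ 0 at y ∈ {2}; g ≡ 0 at y ∈ {1}; common: ∅.
  x = 1: f ≡ 0 at y ∈ {2}; g ≡ 0 at y ∈ {0, 1, 2, 3, 4}; common: {2}.
  x = 2: f ≡ 0 at y ∈ {2}; g ≡ 0 at y ∈ {3}; common: ∅.
  x = 3: f ≡ 0 at y ∈ {2}; g ≡ 0 at y ∈ {4}; common: ∅.
  x = 4: f ≡ 0 at y ∈ {2}; g ≡ 0 at y ∈ {0}; common: ∅.
Collecting: common zeros = {(1, 2)}, so the count is 1.
Comparison with the Bézout bound: 1 ≤ 2 = deg(f)·deg(g), as expected for curves with no common component (the affine F_5-count falls short of the bound because intersections may lie at infinity, over extension fields, or carry multiplicity).


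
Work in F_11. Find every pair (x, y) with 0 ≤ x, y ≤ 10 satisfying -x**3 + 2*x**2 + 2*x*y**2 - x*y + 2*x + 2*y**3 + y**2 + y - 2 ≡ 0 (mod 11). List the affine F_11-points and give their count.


Affine F_11-points: {(3, 9), (4, 9), (5, 6), (6, 3), (6, 9), (8, 7), (9, 6), (10, 6)}; count = 8.

For each of the 121 pairs (x, y) ∈ F_11², evaluate f(x, y) mod 11. Record the zeros.
  x = 0: [0↦9, 1↦2, 2↦9, 3↦9, 4↦3, 5↦3, 6↦10, 7↦3, 8↦5, 9↦6, 10↦7]  zeros at y ∈ ∅
  x = 1: [0↦1, 1↦6, 2↦7, 3↦5, 4↦1, 5↦7, 6↦2, 7↦9, 8↦7, 9↦8, 10↦2]  zeros at y ∈ ∅
  x = 2: [0↦2, 1↦8, 2↦3, 3↦10, 4↦8, 5↦9, 6↦3, 7↦2, 8↦7, 9↦8, 10↦6]  zeros at y ∈ ∅
  x = 3: [0↦6, 1↦2, 2↦2, 3↦7, 4↦7, 5↦3, 6↦7, 7↦9, 8↦10, 9↦0, 10↦2]  zeros at y ∈ {9}
  x = 4: [0↦7, 1↦4, 2↦9, 3↦1, 4↦3, 5↦5, 6↦8, 7↦2, 8↦10, 9↦0, 10↦6]  zeros at y ∈ {9}
  x = 5: [0↦10, 1↦8, 2↦7, 3↦8, 4↦1, 5↦9, 6↦0, 7↦8, 8↦1, 9↦2, 10↦1]  zeros at y ∈ {6}
  x = 6: [0↦9, 1↦8, 2↦1, 3↦0, 4↦6, 5↦9, 6↦10, 7↦10, 8↦10, 9↦0, 10↦3]  zeros at y ∈ {3, 9}
  x = 7: [0↦9, 1↦9, 2↦7, 3↦4, 4↦1, 5↦10, 6↦10, 7↦2, 8↦9, 9↦10, 10↦6]  zeros at y ∈ ∅
  x = 8: [0↦4, 1↦5, 2↦8, 3↦3, 4↦2, 5↦6, 6↦5, 7↦0, 8↦3, 9↦4, 10↦4]  zeros at y ∈ {7}
  x = 9: [0↦10, 1↦1, 2↦9, 3↦2, 4↦3, 5↦2, 6↦0, 7↦9, 8↦8, 9↦9, 10↦2]  zeros at y ∈ {6}
  x = 10: [0↦10, 1↦2, 2↦4, 3↦6, 4↦9, 5↦3, 6↦0, 7↦1, 8↦7, 9↦8, 10↦5]  zeros at y ∈ {6}
Collecting zeros: affine points = {(3, 9), (4, 9), (5, 6), (6, 3), (6, 9), (8, 7), (9, 6), (10, 6)}.
Total count |C(F_11)_aff| = 8.


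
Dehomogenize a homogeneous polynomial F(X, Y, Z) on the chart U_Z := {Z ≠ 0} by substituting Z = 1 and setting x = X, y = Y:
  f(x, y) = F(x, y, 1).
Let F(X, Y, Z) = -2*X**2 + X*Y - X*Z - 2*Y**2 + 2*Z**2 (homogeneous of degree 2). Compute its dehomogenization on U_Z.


f(x, y) = -2*x**2 + x*y - x - 2*y**2 + 2

On U_Z we set Z = 1. Each monomial c·X^i·Y^j·Z^k in F becomes c·x^i·y^j·1^k = c·x^i·y^j.
Substituting Z = 1: F(X, Y, 1) = -2*x**2 + x*y - x - 2*y**2 + 2.
Note: deg(f) ≤ deg(F) = 2; strict inequality happens when F is divisible by Z (lost terms).


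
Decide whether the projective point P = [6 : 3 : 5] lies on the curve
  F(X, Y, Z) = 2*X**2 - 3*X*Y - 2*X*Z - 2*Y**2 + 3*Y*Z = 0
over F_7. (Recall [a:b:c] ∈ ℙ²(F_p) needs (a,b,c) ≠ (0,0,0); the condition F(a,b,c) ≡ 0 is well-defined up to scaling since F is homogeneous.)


F(6,3,5) ≡ 6 (mod 7); P is NOT on the curve.

Evaluate F(6, 3, 5) term-by-term (mod 7).
  2*X**2 ↦ 2·36·1·1 = 72
  -3*X*Y ↦ -3·6·3·1 = -54
  -2*X*Z ↦ -2·6·1·5 = -60
  -2*Y**2 ↦ -2·1·9·1 = -18
  3*Y*Z ↦ 3·1·3·5 = 45
Sum: F(6, 3, 5) = (72) + (-54) + (-60) + (-18) + (45) = -15.
Reducing mod 7: -15 ≡ 6 (mod 7).
Since F(a, b, c) ≡ 6 ≠ 0 (mod 7), P does NOT lie on the curve.


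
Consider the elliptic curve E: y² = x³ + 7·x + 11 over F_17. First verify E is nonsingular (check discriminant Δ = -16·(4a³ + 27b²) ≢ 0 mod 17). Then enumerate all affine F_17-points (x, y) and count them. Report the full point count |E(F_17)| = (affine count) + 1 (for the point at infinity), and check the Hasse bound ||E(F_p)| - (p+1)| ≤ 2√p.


Affine points = {(1, 6), (1, 11), (2, 4), (2, 13), (3, 5), (3, 12), (4, 1), (4, 16), (5, 1), (5, 16), (8, 1), (8, 16), (9, 2), (9, 15), (11, 5), (11, 12), (12, 2), (12, 15), (13, 2), (13, 15)}; affine count = 20; |E(F_17)| = 21.

Discriminant check: Δ ∝ 4a³ + 27b² = 4·7³ + 27·11² = 4·343 + 27·121 ≡ 15 (mod 17). Nonzero ⇒ E is nonsingular.
For each x ∈ F_17, compute rhs = x³ + 7·x + 11 mod 17, then count y ∈ F_17 with y² ≡ rhs.
  x = 0: rhs = 11, matching y values: none (0 points).
  x = 1: rhs = 2, matching y values: 6, 11 (2 points).
  x = 2: rhs = 16, matching y values: 4, 13 (2 points).
  x = 3: rhs = 8, matching y values: 5, 12 (2 points).
  x = 4: rhs = 1, matching y values: 1, 16 (2 points).
  x = 5: rhs = 1, matching y values: 1, 16 (2 points).
  x = 6: rhs = 14, matching y values: none (0 points).
  x = 7: rhs = 12, matching y values: none (0 points).
  x = 8: rhs = 1, matching y values: 1, 16 (2 points).
  x = 9: rhs = 4, matching y values: 2, 15 (2 points).
  x = 10: rhs = 10, matching y values: none (0 points).
  x = 11: rhs = 8, matching y values: 5, 12 (2 points).
  x = 12: rhs = 4, matching y values: 2, 15 (2 points).
  x = 13: rhs = 4, matching y values: 2, 15 (2 points).
  x = 14: rhs = 14, matching y values: none (0 points).
  x = 15: rhs = 6, matching y values: none (0 points).
  x = 16: rhs = 3, matching y values: none (0 points).
Total affine count: 20.
Full point count |E(F_17)| = 20 + 1 = 21.
Hasse bound: |21 − (17+1)| = |3| = 3 ≤ 2√17 ≈ 8.2462 ✓.


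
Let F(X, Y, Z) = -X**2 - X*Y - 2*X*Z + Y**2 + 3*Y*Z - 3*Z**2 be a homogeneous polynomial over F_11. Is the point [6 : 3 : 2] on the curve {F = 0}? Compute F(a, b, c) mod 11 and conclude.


F(6,3,2) ≡ 3 (mod 11); P is NOT on the curve.

Evaluate F(6, 3, 2) term-by-term (mod 11).
  -X**2 ↦ -1·36·1·1 = -36
  -X*Y ↦ -1·6·3·1 = -18
  -2*X*Z ↦ -2·6·1·2 = -24
  Y**2 ↦ 1·1·9·1 = 9
  3*Y*Z ↦ 3·1·3·2 = 18
  -3*Z**2 ↦ -3·1·1·4 = -12
Sum: F(6, 3, 2) = (-36) + (-18) + (-24) + (9) + (18) + (-12) = -63.
Reducing mod 11: -63 ≡ 3 (mod 11).
Since F(a, b, c) ≡ 3 ≠ 0 (mod 11), P does NOT lie on the curve.


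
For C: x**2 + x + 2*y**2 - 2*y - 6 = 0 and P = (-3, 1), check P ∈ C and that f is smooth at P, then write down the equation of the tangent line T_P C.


Tangent line at P: -5*x + 2*y - 17 = 0.

Step 1: f(-3, 1) = 0, so P lies on C.
Step 2: partial derivatives
  f_x(x, y) = 2*x + 1, f_y(x, y) = 4*y - 2.
  f_x(P) = -5, f_y(P) = 2 (gradient nonzero, so P is smooth).
Step 3: tangent line at P: -5·(x − -3) + 2·(y − 1) = 0.
Expanding: -5*x + 2*y - 17 = 0.


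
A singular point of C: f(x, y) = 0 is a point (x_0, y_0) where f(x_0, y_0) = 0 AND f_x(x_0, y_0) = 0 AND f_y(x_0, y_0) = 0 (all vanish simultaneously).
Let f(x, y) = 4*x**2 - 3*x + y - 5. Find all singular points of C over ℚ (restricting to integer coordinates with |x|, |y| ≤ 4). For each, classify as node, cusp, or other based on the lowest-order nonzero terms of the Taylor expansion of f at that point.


No singular points in the scanned grid; C is smooth there.

Compute partial derivatives:
  f_x = 8*x - 3.
  f_y = 1.
f_y = 1 is a nonzero constant, so f_y never vanishes: no point (x, y) can satisfy f = f_x = f_y = 0. In particular no (x, y) ∈ {−4, ..., 4}² is singular; the curve is smooth.


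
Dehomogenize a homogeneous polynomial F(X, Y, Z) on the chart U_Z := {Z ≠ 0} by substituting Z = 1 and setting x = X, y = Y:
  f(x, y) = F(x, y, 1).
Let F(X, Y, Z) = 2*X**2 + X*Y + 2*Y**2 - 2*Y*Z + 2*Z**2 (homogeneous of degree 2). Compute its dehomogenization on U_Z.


f(x, y) = 2*x**2 + x*y + 2*y**2 - 2*y + 2

On U_Z we set Z = 1. Each monomial c·X^i·Y^j·Z^k in F becomes c·x^i·y^j·1^k = c·x^i·y^j.
Substituting Z = 1: F(X, Y, 1) = 2*x**2 + x*y + 2*y**2 - 2*y + 2.
Note: deg(f) ≤ deg(F) = 2; strict inequality happens when F is divisible by Z (lost terms).


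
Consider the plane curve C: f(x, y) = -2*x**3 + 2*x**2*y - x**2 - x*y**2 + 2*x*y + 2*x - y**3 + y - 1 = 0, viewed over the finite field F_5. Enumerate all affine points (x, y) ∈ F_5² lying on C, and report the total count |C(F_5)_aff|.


Affine F_5-points: {(0, 3), (3, 4)}; count = 2.

For each of the 25 pairs (x, y) ∈ F_5², evaluate f(x, y) mod 5. Record the zeros.
  x = 0: [0↦4, 1↦4, 2↦3, 3↦0, 4↦4]  zeros at y ∈ {3}
  x = 1: [0↦3, 1↦1, 2↦1, 3↦2, 4↦3]  zeros at y ∈ ∅
  x = 2: [0↦3, 1↦3, 2↦3, 3↦2, 4↦4]  zeros at y ∈ ∅
  x = 3: [0↦2, 1↦3, 2↦2, 3↦3, 4↦0]  zeros at y ∈ {4}
  x = 4: [0↦3, 1↦4, 2↦1, 3↦3, 4↦4]  zeros at y ∈ ∅
Collecting zeros: affine points = {(0, 3), (3, 4)}.
Total count |C(F_5)_aff| = 2.


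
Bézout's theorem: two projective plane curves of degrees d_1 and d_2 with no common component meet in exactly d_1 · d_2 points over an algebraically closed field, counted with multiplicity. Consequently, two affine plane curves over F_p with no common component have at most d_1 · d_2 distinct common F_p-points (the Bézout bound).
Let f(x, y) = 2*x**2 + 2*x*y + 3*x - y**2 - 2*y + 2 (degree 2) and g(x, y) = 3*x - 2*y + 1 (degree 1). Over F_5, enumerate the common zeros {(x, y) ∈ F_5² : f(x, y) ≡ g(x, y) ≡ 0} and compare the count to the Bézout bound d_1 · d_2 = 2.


Common zeros: ∅; count = 0; Bézout bound = 2.

deg(f) = 2, deg(g) = 1, so Bézout bound = 2.
Scan x ∈ F_5. For each x, list the y ∈ F_5 with f(x, y) ≡ 0 and those with g(x, y) ≡ 0 (mod 5); the common zeros in that column are the intersection.
  x = 0: f ≡ 0 at y ∈ ∅; g ≡ 0 at y ∈ {3}; common: ∅.
  x = 1: f ≡ 0 at y ∈ ∅; g ≡ 0 at y ∈ {2}; common: ∅.
  x = 2: f ≡ 0 at y ∈ ∅; g ≡ 0 at y ∈ {1}; common: ∅.
  x = 3: f ≡ 0 at y ∈ ∅; g ≡ 0 at y ∈ {0}; common: ∅.
  x = 4: f ≡ 0 at y ∈ {3}; g ≡ 0 at y ∈ {4}; common: ∅.
Collecting: common zeros = ∅, so the count is 0.
Comparison with the Bézout bound: 0 ≤ 2 = deg(f)·deg(g), as expected for curves with no common component (the affine F_5-count falls short of the bound because intersections may lie at infinity, over extension fields, or carry multiplicity).
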